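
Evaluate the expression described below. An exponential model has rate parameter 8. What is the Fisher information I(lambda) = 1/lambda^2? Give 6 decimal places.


Fisher information for exponential: I(lambda) = 1/lambda^2.
lambda = 8, lambda^2 = 64.
I = 1/64 = 0.015625

0.015625


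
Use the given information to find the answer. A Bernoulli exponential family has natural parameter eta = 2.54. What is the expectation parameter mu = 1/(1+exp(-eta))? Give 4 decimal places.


Dual coordinate (expectation parameter) for Bernoulli:
mu = 1/(1+exp(-eta)).
eta = 2.54.
exp(-eta) = exp(-2.54) = 0.078866.
mu = 1/(1+0.078866) = 0.9269

0.9269


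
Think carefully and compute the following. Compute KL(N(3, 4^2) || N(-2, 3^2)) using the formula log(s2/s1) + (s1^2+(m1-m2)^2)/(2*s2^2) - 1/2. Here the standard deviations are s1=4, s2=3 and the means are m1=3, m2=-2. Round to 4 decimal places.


KL divergence between normal distributions:
KL = log(s2/s1) + (s1^2 + (m1-m2)^2)/(2*s2^2) - 1/2.
log(3/4) = -0.287682.
(4^2 + (3--2)^2)/(2*3^2) = (16 + 25)/18 = 2.277778.
KL = -0.287682 + 2.277778 - 0.5 = 1.4901

1.4901


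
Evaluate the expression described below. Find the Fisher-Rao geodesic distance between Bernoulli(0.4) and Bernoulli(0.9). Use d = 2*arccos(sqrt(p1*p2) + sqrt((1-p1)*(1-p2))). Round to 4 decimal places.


Geodesic distance on Bernoulli manifold:
d(p1,p2) = 2*arccos(sqrt(p1*p2) + sqrt((1-p1)*(1-p2))).
sqrt(p1*p2) = sqrt(0.4*0.9) = 0.6.
sqrt((1-p1)*(1-p2)) = sqrt(0.6*0.1) = 0.244949.
arg = 0.6 + 0.244949 = 0.844949.
d = 2*arccos(0.844949) = 1.1287

1.1287


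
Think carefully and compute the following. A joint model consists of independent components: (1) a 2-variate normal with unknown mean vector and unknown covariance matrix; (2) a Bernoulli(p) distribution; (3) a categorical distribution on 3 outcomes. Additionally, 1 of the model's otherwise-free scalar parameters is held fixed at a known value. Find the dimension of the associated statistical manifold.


The dimension of a statistical manifold equals the number of free
(independent) real parameters of the model. For a product of independent
blocks the parameter counts add.
- 2-variate normal: 2 (mean) + 2*3/2 = 3 (symmetric covariance) = 5.
- Bernoulli (p): 1.
- categorical on 3 outcomes (probabilities sum to 1): 3-1 = 2.
Total = 5 + 1 + 2 = 8.
1 parameter(s) fixed at known values: 8 - 1 = 7.
Dimension = 7

7


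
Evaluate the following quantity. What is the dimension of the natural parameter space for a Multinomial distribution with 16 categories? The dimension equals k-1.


Exponential family dimension calculation:
For Multinomial with k=16 categories, dim = k-1 = 15.

15


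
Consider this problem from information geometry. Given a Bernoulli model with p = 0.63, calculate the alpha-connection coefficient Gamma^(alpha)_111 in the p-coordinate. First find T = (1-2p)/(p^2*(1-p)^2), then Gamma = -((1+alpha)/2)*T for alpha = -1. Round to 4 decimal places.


Skewness (Amari-Chentsov) tensor: T = (1-2p)/(p^2*(1-p)^2).
p = 0.63, 1-2p = -0.26, p^2 = 0.3969, (1-p)^2 = 0.1369.
T = -0.26/(0.3969 * 0.1369) = -4.785076.
In the p-coordinate, Gamma^(alpha) = Gamma^(0) - (alpha/2)*T with Gamma^(0) = (1/2)*g'(p) = -T/2,
so Gamma^(alpha) = -((1+alpha)/2)*T.
alpha = -1, -(1+alpha)/2 = 0.0.
Gamma = 0.0 * -4.785076 = 0.0000

0.0000


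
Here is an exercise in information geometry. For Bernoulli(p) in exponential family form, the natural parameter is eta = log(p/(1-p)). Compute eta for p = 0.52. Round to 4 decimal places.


Natural parameter for Bernoulli: eta = log(p/(1-p)).
p = 0.52, 1-p = 0.48.
p/(1-p) = 1.083333.
eta = log(1.083333) = 0.0800

0.0800


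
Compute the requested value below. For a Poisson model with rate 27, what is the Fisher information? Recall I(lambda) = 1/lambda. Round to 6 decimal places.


Fisher information for Poisson: I(lambda) = 1/lambda.
lambda = 27.
I(lambda) = 1/27 = 0.037037

0.037037


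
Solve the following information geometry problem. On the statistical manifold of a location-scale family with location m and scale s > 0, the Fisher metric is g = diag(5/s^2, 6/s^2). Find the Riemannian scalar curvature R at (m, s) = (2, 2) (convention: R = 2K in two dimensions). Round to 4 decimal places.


The metric has the form g = (A dm^2 + B ds^2)/s^2 with A = 5, B = 6.
Substitute u = sqrt(A/B)*m: g = B*(du^2 + ds^2)/s^2, i.e. B times the
Poincare upper half-plane metric, which has constant Gaussian curvature -1.
Scaling a 2D metric by a constant c divides the Gaussian curvature by c,
so K = -1/B = -1/(6) = -0.1667 everywhere (the point (m, s) = (2, 2) is irrelevant:
the curvature is constant).
Scalar curvature in dimension 2: R = 2K = -2/(6) = -0.3333.

-0.3333


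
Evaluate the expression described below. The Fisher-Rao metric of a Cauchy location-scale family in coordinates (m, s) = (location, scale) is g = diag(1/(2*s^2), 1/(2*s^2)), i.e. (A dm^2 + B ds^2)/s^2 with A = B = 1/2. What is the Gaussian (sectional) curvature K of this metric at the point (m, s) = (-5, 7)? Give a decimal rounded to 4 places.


The metric has the form g = (A dm^2 + B ds^2)/s^2 with A = 1/2, B = 1/2.
Substitute u = sqrt(A/B)*m: g = B*(du^2 + ds^2)/s^2, i.e. B times the
Poincare upper half-plane metric, which has constant Gaussian curvature -1.
Scaling a 2D metric by a constant c divides the Gaussian curvature by c,
so K = -1/B = -1/(1/2) = -2.0000 everywhere (the point (m, s) = (-5, 7) is irrelevant:
the curvature is constant).
The requested Gaussian curvature is K = -2.0000.

-2.0000


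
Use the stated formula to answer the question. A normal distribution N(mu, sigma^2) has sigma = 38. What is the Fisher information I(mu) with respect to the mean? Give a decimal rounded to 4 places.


The Fisher information for the mean of a normal distribution is I(mu) = 1/sigma^2.
sigma = 38, so sigma^2 = 1444.
I(mu) = 1/1444 = 0.0007

0.0007


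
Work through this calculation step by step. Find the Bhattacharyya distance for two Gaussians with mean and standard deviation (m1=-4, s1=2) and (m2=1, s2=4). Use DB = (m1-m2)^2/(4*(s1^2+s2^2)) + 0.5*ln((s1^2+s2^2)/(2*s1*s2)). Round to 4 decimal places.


Bhattacharyya distance between two Gaussians:
DB = (m1-m2)^2/(4*(s1^2+s2^2)) + (1/2)*ln((s1^2+s2^2)/(2*s1*s2)).
(m1-m2)^2 = (-5)^2 = 25.
s1^2+s2^2 = 4 + 16 = 20.
term1 = 25/80 = 0.3125.
term2 = 0.5*ln(20/16.0) = 0.111572.
DB = 0.3125 + 0.111572 = 0.4241

0.4241


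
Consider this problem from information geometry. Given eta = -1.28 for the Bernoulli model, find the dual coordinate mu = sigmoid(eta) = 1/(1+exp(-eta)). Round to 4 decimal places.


Dual coordinate (expectation parameter) for Bernoulli:
mu = 1/(1+exp(-eta)).
eta = -1.28.
exp(-eta) = exp(1.28) = 3.59664.
mu = 1/(1+3.59664) = 0.2176

0.2176


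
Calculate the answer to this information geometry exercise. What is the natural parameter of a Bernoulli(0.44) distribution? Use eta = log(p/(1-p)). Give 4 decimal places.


Natural parameter for Bernoulli: eta = log(p/(1-p)).
p = 0.44, 1-p = 0.56.
p/(1-p) = 0.785714.
eta = log(0.785714) = -0.2412

-0.2412


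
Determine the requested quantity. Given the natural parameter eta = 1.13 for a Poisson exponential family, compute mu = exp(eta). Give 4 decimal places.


Expectation parameter for Poisson exponential family:
mu = exp(eta).
eta = 1.13.
mu = exp(1.13) = 3.0957

3.0957


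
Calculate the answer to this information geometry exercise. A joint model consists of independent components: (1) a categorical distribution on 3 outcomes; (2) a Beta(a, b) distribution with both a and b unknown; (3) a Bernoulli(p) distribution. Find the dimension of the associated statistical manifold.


The dimension of a statistical manifold equals the number of free
(independent) real parameters of the model. For a product of independent
blocks the parameter counts add.
- categorical on 3 outcomes (probabilities sum to 1): 3-1 = 2.
- Beta (a, b): 2.
- Bernoulli (p): 1.
Total = 2 + 2 + 1 = 5.
Dimension = 5

5


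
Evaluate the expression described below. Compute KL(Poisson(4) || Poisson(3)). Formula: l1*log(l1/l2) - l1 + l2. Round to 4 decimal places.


KL divergence for Poisson:
KL = l1*log(l1/l2) - l1 + l2.
l1 = 4, l2 = 3.
log(4/3) = 0.287682.
l1*log(l1/l2) = 4 * 0.287682 = 1.150728.
KL = 1.150728 - 4 + 3 = 0.1507

0.1507


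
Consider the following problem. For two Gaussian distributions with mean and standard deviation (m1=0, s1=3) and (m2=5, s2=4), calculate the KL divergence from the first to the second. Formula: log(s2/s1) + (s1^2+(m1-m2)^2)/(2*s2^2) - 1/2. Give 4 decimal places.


KL divergence between normal distributions:
KL = log(s2/s1) + (s1^2 + (m1-m2)^2)/(2*s2^2) - 1/2.
log(4/3) = 0.287682.
(3^2 + (0-5)^2)/(2*4^2) = (9 + 25)/32 = 1.0625.
KL = 0.287682 + 1.0625 - 0.5 = 0.8502

0.8502


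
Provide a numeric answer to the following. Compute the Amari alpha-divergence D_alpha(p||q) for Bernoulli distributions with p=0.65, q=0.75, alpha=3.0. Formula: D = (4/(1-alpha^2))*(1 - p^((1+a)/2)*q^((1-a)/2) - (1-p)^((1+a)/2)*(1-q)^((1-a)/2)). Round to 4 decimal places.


Amari alpha-divergence:
D = (4/(1-alpha^2))*(1 - p^((1+a)/2)*q^((1-a)/2) - (1-p)^((1+a)/2)*(1-q)^((1-a)/2)).
alpha = 3.0, p = 0.65, q = 0.75.
e1 = (1+alpha)/2 = 2.0, e2 = (1-alpha)/2 = -1.0.
t1 = p^e1 * q^e2 = 0.65^2.0 * 0.75^-1.0 = 0.563333.
t2 = (1-p)^e1 * (1-q)^e2 = 0.35^2.0 * 0.25^-1.0 = 0.49.
4/(1-alpha^2) = -0.5.
D = -0.5*(1 - 0.563333 - 0.49) = 0.0267

0.0267


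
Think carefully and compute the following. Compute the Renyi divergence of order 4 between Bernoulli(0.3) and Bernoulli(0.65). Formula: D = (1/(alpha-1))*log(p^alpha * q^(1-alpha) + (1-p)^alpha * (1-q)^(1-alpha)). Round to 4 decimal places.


Renyi divergence of order alpha between Bernoulli distributions:
D = (1/(alpha-1))*log(p^alpha * q^(1-alpha) + (1-p)^alpha * (1-q)^(1-alpha)).
alpha = 4, p = 0.3, q = 0.65.
p^alpha * q^(1-alpha) = 0.3^4 * 0.65^-3 = 0.029495.
(1-p)^alpha * (1-q)^(1-alpha) = 0.7^4 * 0.35^-3 = 5.6.
sum = 0.029495 + 5.6 = 5.629495.
D = (1/3)*log(5.629495) = 0.5760

0.5760


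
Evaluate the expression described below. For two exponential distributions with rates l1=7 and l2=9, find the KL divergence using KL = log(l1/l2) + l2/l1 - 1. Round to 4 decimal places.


KL divergence for exponential family:
KL = log(l1/l2) + l2/l1 - 1.
log(7/9) = -0.251314.
9/7 = 1.285714.
KL = -0.251314 + 1.285714 - 1 = 0.0344

0.0344


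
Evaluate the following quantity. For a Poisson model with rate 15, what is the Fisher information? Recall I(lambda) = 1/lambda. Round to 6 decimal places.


Fisher information for Poisson: I(lambda) = 1/lambda.
lambda = 15.
I(lambda) = 1/15 = 0.066667

0.066667


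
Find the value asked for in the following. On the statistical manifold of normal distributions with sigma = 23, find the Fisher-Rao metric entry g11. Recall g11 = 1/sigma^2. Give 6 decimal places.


For the 2-parameter normal family, the Fisher metric has:
  g11 = 1/sigma^2, g22 = 2/sigma^2.
sigma = 23, sigma^2 = 529.
g11 = 0.001890

0.001890


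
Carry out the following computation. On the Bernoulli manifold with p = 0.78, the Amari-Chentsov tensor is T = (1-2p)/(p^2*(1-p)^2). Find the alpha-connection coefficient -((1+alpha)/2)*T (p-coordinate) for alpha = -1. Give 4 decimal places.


Skewness (Amari-Chentsov) tensor: T = (1-2p)/(p^2*(1-p)^2).
p = 0.78, 1-2p = -0.56, p^2 = 0.6084, (1-p)^2 = 0.0484.
T = -0.56/(0.6084 * 0.0484) = -19.017502.
In the p-coordinate, Gamma^(alpha) = Gamma^(0) - (alpha/2)*T with Gamma^(0) = (1/2)*g'(p) = -T/2,
so Gamma^(alpha) = -((1+alpha)/2)*T.
alpha = -1, -(1+alpha)/2 = 0.0.
Gamma = 0.0 * -19.017502 = 0.0000

0.0000


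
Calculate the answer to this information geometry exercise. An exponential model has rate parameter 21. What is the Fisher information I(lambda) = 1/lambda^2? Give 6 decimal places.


Fisher information for exponential: I(lambda) = 1/lambda^2.
lambda = 21, lambda^2 = 441.
I = 1/441 = 0.002268

0.002268


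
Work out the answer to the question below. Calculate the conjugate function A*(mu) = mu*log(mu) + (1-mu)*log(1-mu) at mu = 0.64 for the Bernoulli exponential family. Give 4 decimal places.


Legendre transform for Bernoulli:
A*(mu) = mu*log(mu) + (1-mu)*log(1-mu).
mu = 0.64, 1-mu = 0.36.
mu*log(mu) = 0.64*log(0.64) = -0.285624.
(1-mu)*log(1-mu) = 0.36*log(0.36) = -0.367794.
A* = -0.285624 + -0.367794 = -0.6534

-0.6534


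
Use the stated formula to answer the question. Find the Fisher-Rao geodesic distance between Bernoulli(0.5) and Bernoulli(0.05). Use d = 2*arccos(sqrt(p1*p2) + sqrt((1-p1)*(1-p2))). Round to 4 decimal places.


Geodesic distance on Bernoulli manifold:
d(p1,p2) = 2*arccos(sqrt(p1*p2) + sqrt((1-p1)*(1-p2))).
sqrt(p1*p2) = sqrt(0.5*0.05) = 0.158114.
sqrt((1-p1)*(1-p2)) = sqrt(0.5*0.95) = 0.689202.
arg = 0.158114 + 0.689202 = 0.847316.
d = 2*arccos(0.847316) = 1.1198

1.1198


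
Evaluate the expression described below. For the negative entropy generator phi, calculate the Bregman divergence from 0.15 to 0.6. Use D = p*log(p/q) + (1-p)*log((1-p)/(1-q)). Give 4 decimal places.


Bregman divergence with negative entropy generator:
D = p*log(p/q) + (1-p)*log((1-p)/(1-q)).
p = 0.15, q = 0.6.
p*log(p/q) = 0.15*log(0.15/0.6) = -0.207944.
(1-p)*log((1-p)/(1-q)) = 0.85*log(0.85/0.4) = 0.640706.
D = -0.207944 + 0.640706 = 0.4328

0.4328


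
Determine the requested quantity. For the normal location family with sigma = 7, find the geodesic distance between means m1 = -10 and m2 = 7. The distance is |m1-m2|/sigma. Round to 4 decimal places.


On the fixed-variance normal subfamily, geodesic distance = |m1-m2|/sigma.
|-10 - 7| = 17.
sigma = 7.
d = 17/7 = 2.4286

2.4286


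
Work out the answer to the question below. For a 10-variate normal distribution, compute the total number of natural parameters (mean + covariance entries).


Exponential family dimension calculation:
For 10-dim MVN: mean has 10 params, covariance has 10*11/2 = 55 unique entries.
Total dim = 10 + 55 = 65.

65


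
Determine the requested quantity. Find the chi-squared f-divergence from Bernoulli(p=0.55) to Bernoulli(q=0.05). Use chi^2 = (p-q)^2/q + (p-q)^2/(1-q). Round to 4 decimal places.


Chi-squared divergence between Bernoulli distributions:
chi^2 = (p-q)^2/q + (p-q)^2/(1-q).
p = 0.55, q = 0.05, p-q = 0.5.
(p-q)^2 = 0.25.
term1 = 0.25/0.05 = 5.0.
term2 = 0.25/0.95 = 0.263158.
chi^2 = 5.0 + 0.263158 = 5.2632

5.2632


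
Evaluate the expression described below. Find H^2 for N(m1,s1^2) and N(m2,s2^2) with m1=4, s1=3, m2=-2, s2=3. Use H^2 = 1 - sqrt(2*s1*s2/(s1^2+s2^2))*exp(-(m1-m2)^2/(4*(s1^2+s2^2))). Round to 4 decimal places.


Squared Hellinger distance for Gaussians:
H^2 = 1 - sqrt(2*s1*s2/(s1^2+s2^2)) * exp(-(m1-m2)^2/(4*(s1^2+s2^2))).
s1^2 = 9, s2^2 = 9, s1^2+s2^2 = 18.
sqrt(2*3*3/(18)) = 1.0.
(m1-m2)^2 = (6)^2 = 36.
exp(-36/(4*18)) = exp(-0.5) = 0.606531.
H^2 = 1 - 1.0*0.606531 = 0.3935

0.3935


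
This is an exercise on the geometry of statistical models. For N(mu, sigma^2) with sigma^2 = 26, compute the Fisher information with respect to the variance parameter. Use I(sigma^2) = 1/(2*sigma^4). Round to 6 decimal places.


Fisher information for variance: I(sigma^2) = 1/(2*sigma^4).
sigma^2 = 26, so sigma^4 = 676.
I = 1/(2*676) = 1/1352 = 0.000740

0.000740


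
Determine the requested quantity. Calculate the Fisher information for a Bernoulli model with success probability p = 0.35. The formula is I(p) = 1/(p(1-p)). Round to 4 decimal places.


For Bernoulli(p), Fisher information is I(p) = 1/(p*(1-p)).
p = 0.35, 1-p = 0.65.
p*(1-p) = 0.2275.
I(p) = 1/0.2275 = 4.3956

4.3956


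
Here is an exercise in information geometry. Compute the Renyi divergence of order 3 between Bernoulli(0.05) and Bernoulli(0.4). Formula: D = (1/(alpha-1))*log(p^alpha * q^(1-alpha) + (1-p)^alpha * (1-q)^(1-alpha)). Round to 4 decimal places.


Renyi divergence of order alpha between Bernoulli distributions:
D = (1/(alpha-1))*log(p^alpha * q^(1-alpha) + (1-p)^alpha * (1-q)^(1-alpha)).
alpha = 3, p = 0.05, q = 0.4.
p^alpha * q^(1-alpha) = 0.05^3 * 0.4^-2 = 0.000781.
(1-p)^alpha * (1-q)^(1-alpha) = 0.95^3 * 0.6^-2 = 2.381597.
sum = 0.000781 + 2.381597 = 2.382378.
D = (1/2)*log(2.382378) = 0.4340

0.4340


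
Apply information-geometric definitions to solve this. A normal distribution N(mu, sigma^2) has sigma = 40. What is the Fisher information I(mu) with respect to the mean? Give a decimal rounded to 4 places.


The Fisher information for the mean of a normal distribution is I(mu) = 1/sigma^2.
sigma = 40, so sigma^2 = 1600.
I(mu) = 1/1600 = 0.0006

0.0006


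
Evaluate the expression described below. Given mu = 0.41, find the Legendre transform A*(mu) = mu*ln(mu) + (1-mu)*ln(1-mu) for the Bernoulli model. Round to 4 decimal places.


Legendre transform for Bernoulli:
A*(mu) = mu*log(mu) + (1-mu)*log(1-mu).
mu = 0.41, 1-mu = 0.59.
mu*log(mu) = 0.41*log(0.41) = -0.365555.
(1-mu)*log(1-mu) = 0.59*log(0.59) = -0.311303.
A* = -0.365555 + -0.311303 = -0.6769

-0.6769


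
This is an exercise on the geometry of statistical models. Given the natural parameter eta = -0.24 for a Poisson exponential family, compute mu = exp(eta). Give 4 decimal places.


Expectation parameter for Poisson exponential family:
mu = exp(eta).
eta = -0.24.
mu = exp(-0.24) = 0.7866

0.7866


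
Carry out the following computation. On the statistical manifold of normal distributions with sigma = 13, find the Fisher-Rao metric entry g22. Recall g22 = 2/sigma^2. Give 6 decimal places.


For the 2-parameter normal family, the Fisher metric has:
  g11 = 1/sigma^2, g22 = 2/sigma^2.
sigma = 13, sigma^2 = 169.
g22 = 0.011834

0.011834


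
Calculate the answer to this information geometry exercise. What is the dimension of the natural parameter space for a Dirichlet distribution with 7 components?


Exponential family dimension calculation:
Dirichlet with 7 components has 7 natural parameters.

7


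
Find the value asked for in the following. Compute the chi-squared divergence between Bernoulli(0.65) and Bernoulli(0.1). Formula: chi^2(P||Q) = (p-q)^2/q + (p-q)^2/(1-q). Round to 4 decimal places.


Chi-squared divergence between Bernoulli distributions:
chi^2 = (p-q)^2/q + (p-q)^2/(1-q).
p = 0.65, q = 0.1, p-q = 0.55.
(p-q)^2 = 0.3025.
term1 = 0.3025/0.1 = 3.025.
term2 = 0.3025/0.9 = 0.336111.
chi^2 = 3.025 + 0.336111 = 3.3611

3.3611


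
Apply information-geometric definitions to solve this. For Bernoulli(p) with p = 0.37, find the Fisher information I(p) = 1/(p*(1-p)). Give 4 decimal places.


For Bernoulli(p), Fisher information is I(p) = 1/(p*(1-p)).
p = 0.37, 1-p = 0.63.
p*(1-p) = 0.2331.
I(p) = 1/0.2331 = 4.2900

4.2900


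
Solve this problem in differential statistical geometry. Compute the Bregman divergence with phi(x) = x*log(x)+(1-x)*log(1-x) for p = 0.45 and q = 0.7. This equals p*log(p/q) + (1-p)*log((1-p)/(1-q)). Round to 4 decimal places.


Bregman divergence with negative entropy generator:
D = p*log(p/q) + (1-p)*log((1-p)/(1-q)).
p = 0.45, q = 0.7.
p*log(p/q) = 0.45*log(0.45/0.7) = -0.198825.
(1-p)*log((1-p)/(1-q)) = 0.55*log(0.55/0.3) = 0.333375.
D = -0.198825 + 0.333375 = 0.1345

0.1345


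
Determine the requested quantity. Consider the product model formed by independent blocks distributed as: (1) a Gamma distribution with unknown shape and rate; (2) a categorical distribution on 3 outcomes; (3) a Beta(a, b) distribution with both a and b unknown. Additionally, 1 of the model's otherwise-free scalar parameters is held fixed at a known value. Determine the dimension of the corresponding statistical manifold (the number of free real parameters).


The dimension of a statistical manifold equals the number of free
(independent) real parameters of the model. For a product of independent
blocks the parameter counts add.
- Gamma (shape, rate): 2.
- categorical on 3 outcomes (probabilities sum to 1): 3-1 = 2.
- Beta (a, b): 2.
Total = 2 + 2 + 2 = 6.
1 parameter(s) fixed at known values: 6 - 1 = 5.
Dimension = 5

5


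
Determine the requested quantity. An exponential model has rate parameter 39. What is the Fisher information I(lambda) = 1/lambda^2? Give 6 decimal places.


Fisher information for exponential: I(lambda) = 1/lambda^2.
lambda = 39, lambda^2 = 1521.
I = 1/1521 = 0.000657

0.000657


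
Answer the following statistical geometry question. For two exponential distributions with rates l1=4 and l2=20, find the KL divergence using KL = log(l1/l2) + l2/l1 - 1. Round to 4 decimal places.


KL divergence for exponential family:
KL = log(l1/l2) + l2/l1 - 1.
log(4/20) = -1.609438.
20/4 = 5.0.
KL = -1.609438 + 5.0 - 1 = 2.3906

2.3906


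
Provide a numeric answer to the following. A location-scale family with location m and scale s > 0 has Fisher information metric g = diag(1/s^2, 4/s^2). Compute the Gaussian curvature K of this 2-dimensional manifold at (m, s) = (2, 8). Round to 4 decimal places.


The metric has the form g = (A dm^2 + B ds^2)/s^2 with A = 1, B = 4.
Substitute u = sqrt(A/B)*m: g = B*(du^2 + ds^2)/s^2, i.e. B times the
Poincare upper half-plane metric, which has constant Gaussian curvature -1.
Scaling a 2D metric by a constant c divides the Gaussian curvature by c,
so K = -1/B = -1/(4) = -0.2500 everywhere (the point (m, s) = (2, 8) is irrelevant:
the curvature is constant).
The requested Gaussian curvature is K = -0.2500.

-0.2500


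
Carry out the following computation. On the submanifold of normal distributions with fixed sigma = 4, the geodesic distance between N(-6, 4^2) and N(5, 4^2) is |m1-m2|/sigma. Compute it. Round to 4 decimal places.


On the fixed-variance normal subfamily, geodesic distance = |m1-m2|/sigma.
|-6 - 5| = 11.
sigma = 4.
d = 11/4 = 2.7500

2.7500


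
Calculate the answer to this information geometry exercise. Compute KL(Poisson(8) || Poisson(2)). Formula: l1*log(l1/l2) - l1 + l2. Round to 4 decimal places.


KL divergence for Poisson:
KL = l1*log(l1/l2) - l1 + l2.
l1 = 8, l2 = 2.
log(8/2) = 1.386294.
l1*log(l1/l2) = 8 * 1.386294 = 11.090355.
KL = 11.090355 - 8 + 2 = 5.0904

5.0904


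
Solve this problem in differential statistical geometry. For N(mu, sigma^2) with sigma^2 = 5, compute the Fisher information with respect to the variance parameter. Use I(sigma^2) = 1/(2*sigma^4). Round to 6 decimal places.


Fisher information for variance: I(sigma^2) = 1/(2*sigma^4).
sigma^2 = 5, so sigma^4 = 25.
I = 1/(2*25) = 1/50 = 0.020000

0.020000


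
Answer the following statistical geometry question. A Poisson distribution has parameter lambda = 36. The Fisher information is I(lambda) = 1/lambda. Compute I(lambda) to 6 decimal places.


Fisher information for Poisson: I(lambda) = 1/lambda.
lambda = 36.
I(lambda) = 1/36 = 0.027778

0.027778


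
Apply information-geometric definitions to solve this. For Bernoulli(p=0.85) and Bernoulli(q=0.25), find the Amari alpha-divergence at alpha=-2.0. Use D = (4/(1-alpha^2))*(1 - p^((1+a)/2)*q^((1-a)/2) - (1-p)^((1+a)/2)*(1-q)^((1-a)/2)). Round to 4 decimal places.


Amari alpha-divergence:
D = (4/(1-alpha^2))*(1 - p^((1+a)/2)*q^((1-a)/2) - (1-p)^((1+a)/2)*(1-q)^((1-a)/2)).
alpha = -2.0, p = 0.85, q = 0.25.
e1 = (1+alpha)/2 = -0.5, e2 = (1-alpha)/2 = 1.5.
t1 = p^e1 * q^e2 = 0.85^-0.5 * 0.25^1.5 = 0.135582.
t2 = (1-p)^e1 * (1-q)^e2 = 0.15^-0.5 * 0.75^1.5 = 1.677051.
4/(1-alpha^2) = -1.333333.
D = -1.333333*(1 - 0.135582 - 1.677051) = 1.0835

1.0835


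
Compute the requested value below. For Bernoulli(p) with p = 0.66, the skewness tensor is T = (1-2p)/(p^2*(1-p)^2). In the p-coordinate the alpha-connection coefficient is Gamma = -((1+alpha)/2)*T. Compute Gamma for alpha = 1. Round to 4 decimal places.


Skewness (Amari-Chentsov) tensor: T = (1-2p)/(p^2*(1-p)^2).
p = 0.66, 1-2p = -0.32, p^2 = 0.4356, (1-p)^2 = 0.1156.
T = -0.32/(0.4356 * 0.1156) = -6.354835.
In the p-coordinate, Gamma^(alpha) = Gamma^(0) - (alpha/2)*T with Gamma^(0) = (1/2)*g'(p) = -T/2,
so Gamma^(alpha) = -((1+alpha)/2)*T.
alpha = 1, -(1+alpha)/2 = -1.0.
Gamma = -1.0 * -6.354835 = 6.3548

6.3548


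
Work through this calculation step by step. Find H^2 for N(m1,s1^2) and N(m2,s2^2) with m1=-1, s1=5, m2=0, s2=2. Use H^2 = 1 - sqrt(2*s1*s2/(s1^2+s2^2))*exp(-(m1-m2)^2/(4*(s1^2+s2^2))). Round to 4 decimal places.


Squared Hellinger distance for Gaussians:
H^2 = 1 - sqrt(2*s1*s2/(s1^2+s2^2)) * exp(-(m1-m2)^2/(4*(s1^2+s2^2))).
s1^2 = 25, s2^2 = 4, s1^2+s2^2 = 29.
sqrt(2*5*2/(29)) = 0.830455.
(m1-m2)^2 = (-1)^2 = 1.
exp(-1/(4*29)) = exp(-0.008621) = 0.991416.
H^2 = 1 - 0.830455*0.991416 = 0.1767

0.1767


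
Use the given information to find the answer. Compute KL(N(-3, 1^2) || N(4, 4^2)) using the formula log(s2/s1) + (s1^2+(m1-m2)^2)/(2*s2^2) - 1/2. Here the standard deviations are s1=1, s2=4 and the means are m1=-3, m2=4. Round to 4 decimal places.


KL divergence between normal distributions:
KL = log(s2/s1) + (s1^2 + (m1-m2)^2)/(2*s2^2) - 1/2.
log(4/1) = 1.386294.
(1^2 + (-3-4)^2)/(2*4^2) = (1 + 49)/32 = 1.5625.
KL = 1.386294 + 1.5625 - 0.5 = 2.4488

2.4488


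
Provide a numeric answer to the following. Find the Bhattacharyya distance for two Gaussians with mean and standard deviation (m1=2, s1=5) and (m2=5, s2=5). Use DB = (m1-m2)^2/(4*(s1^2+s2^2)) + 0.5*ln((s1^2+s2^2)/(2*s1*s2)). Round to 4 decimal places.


Bhattacharyya distance between two Gaussians:
DB = (m1-m2)^2/(4*(s1^2+s2^2)) + (1/2)*ln((s1^2+s2^2)/(2*s1*s2)).
(m1-m2)^2 = (-3)^2 = 9.
s1^2+s2^2 = 25 + 25 = 50.
term1 = 9/200 = 0.045.
term2 = 0.5*ln(50/50.0) = 0.0.
DB = 0.045 + 0.0 = 0.0450

0.0450


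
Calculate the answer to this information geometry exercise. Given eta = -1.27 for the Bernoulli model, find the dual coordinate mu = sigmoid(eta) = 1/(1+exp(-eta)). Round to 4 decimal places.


Dual coordinate (expectation parameter) for Bernoulli:
mu = 1/(1+exp(-eta)).
eta = -1.27.
exp(-eta) = exp(1.27) = 3.560853.
mu = 1/(1+3.560853) = 0.2193

0.2193


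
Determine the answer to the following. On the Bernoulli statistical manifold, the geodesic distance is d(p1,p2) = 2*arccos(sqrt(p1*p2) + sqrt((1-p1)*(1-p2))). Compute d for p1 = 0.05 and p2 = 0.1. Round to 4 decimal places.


Geodesic distance on Bernoulli manifold:
d(p1,p2) = 2*arccos(sqrt(p1*p2) + sqrt((1-p1)*(1-p2))).
sqrt(p1*p2) = sqrt(0.05*0.1) = 0.070711.
sqrt((1-p1)*(1-p2)) = sqrt(0.95*0.9) = 0.924662.
arg = 0.070711 + 0.924662 = 0.995373.
d = 2*arccos(0.995373) = 0.1925

0.1925


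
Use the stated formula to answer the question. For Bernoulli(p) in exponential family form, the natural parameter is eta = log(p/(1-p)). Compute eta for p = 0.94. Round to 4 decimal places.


Natural parameter for Bernoulli: eta = log(p/(1-p)).
p = 0.94, 1-p = 0.06.
p/(1-p) = 15.666667.
eta = log(15.666667) = 2.7515

2.7515


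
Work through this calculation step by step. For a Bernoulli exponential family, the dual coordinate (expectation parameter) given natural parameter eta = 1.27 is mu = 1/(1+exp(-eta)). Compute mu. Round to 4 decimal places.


Dual coordinate (expectation parameter) for Bernoulli:
mu = 1/(1+exp(-eta)).
eta = 1.27.
exp(-eta) = exp(-1.27) = 0.280832.
mu = 1/(1+0.280832) = 0.7807

0.7807


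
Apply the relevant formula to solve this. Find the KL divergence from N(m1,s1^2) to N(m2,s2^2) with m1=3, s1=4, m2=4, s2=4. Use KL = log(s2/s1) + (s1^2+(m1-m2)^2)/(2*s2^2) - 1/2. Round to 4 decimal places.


KL divergence between normal distributions:
KL = log(s2/s1) + (s1^2 + (m1-m2)^2)/(2*s2^2) - 1/2.
log(4/4) = 0.0.
(4^2 + (3-4)^2)/(2*4^2) = (16 + 1)/32 = 0.53125.
KL = 0.0 + 0.53125 - 0.5 = 0.0313

0.0313


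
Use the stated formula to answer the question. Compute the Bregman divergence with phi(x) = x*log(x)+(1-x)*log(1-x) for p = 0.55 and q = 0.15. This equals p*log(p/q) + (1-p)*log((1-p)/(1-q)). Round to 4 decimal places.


Bregman divergence with negative entropy generator:
D = p*log(p/q) + (1-p)*log((1-p)/(1-q)).
p = 0.55, q = 0.15.
p*log(p/q) = 0.55*log(0.55/0.15) = 0.714606.
(1-p)*log((1-p)/(1-q)) = 0.45*log(0.45/0.85) = -0.286195.
D = 0.714606 + -0.286195 = 0.4284

0.4284


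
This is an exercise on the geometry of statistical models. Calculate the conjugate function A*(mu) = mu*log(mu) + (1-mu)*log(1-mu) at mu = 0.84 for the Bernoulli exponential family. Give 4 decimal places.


Legendre transform for Bernoulli:
A*(mu) = mu*log(mu) + (1-mu)*log(1-mu).
mu = 0.84, 1-mu = 0.16.
mu*log(mu) = 0.84*log(0.84) = -0.146457.
(1-mu)*log(1-mu) = 0.16*log(0.16) = -0.293213.
A* = -0.146457 + -0.293213 = -0.4397

-0.4397


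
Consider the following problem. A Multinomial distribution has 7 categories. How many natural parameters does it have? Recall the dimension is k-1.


Exponential family dimension calculation:
For Multinomial with k=7 categories, dim = k-1 = 6.

6


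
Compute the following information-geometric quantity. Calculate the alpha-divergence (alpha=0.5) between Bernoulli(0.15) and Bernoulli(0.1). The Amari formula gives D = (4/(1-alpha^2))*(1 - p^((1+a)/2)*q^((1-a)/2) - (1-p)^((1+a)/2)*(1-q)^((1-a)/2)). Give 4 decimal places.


Amari alpha-divergence:
D = (4/(1-alpha^2))*(1 - p^((1+a)/2)*q^((1-a)/2) - (1-p)^((1+a)/2)*(1-q)^((1-a)/2)).
alpha = 0.5, p = 0.15, q = 0.1.
e1 = (1+alpha)/2 = 0.75, e2 = (1-alpha)/2 = 0.25.
t1 = p^e1 * q^e2 = 0.15^0.75 * 0.1^0.25 = 0.13554.
t2 = (1-p)^e1 * (1-q)^e2 = 0.85^0.75 * 0.9^0.25 = 0.862233.
4/(1-alpha^2) = 5.333333.
D = 5.333333*(1 - 0.13554 - 0.862233) = 0.0119

0.0119


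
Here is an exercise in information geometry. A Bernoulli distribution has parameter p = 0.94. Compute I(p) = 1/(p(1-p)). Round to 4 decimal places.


For Bernoulli(p), Fisher information is I(p) = 1/(p*(1-p)).
p = 0.94, 1-p = 0.06.
p*(1-p) = 0.0564.
I(p) = 1/0.0564 = 17.7305

17.7305


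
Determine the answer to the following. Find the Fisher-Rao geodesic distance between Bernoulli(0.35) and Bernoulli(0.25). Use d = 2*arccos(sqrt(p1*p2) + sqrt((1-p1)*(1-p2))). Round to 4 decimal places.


Geodesic distance on Bernoulli manifold:
d(p1,p2) = 2*arccos(sqrt(p1*p2) + sqrt((1-p1)*(1-p2))).
sqrt(p1*p2) = sqrt(0.35*0.25) = 0.295804.
sqrt((1-p1)*(1-p2)) = sqrt(0.65*0.75) = 0.698212.
arg = 0.295804 + 0.698212 = 0.994016.
d = 2*arccos(0.994016) = 0.2189

0.2189


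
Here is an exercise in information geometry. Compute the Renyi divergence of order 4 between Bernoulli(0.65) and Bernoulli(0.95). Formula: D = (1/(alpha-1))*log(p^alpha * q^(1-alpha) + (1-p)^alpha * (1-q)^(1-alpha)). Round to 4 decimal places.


Renyi divergence of order alpha between Bernoulli distributions:
D = (1/(alpha-1))*log(p^alpha * q^(1-alpha) + (1-p)^alpha * (1-q)^(1-alpha)).
alpha = 4, p = 0.65, q = 0.95.
p^alpha * q^(1-alpha) = 0.65^4 * 0.95^-3 = 0.208201.
(1-p)^alpha * (1-q)^(1-alpha) = 0.35^4 * 0.05^-3 = 120.05.
sum = 0.208201 + 120.05 = 120.258201.
D = (1/3)*log(120.258201) = 1.5965

1.5965


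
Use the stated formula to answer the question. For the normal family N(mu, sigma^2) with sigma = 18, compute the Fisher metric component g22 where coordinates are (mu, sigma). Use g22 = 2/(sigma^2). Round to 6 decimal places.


For the 2-parameter normal family, the Fisher metric has:
  g11 = 1/sigma^2, g22 = 2/sigma^2.
sigma = 18, sigma^2 = 324.
g22 = 0.006173

0.006173


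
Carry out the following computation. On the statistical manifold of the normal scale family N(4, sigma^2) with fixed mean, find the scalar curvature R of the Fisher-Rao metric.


This family has a single free parameter, so its statistical manifold
is 1-dimensional. The Riemann curvature tensor of any 1-dimensional
Riemannian manifold vanishes identically, so R = 0.

0


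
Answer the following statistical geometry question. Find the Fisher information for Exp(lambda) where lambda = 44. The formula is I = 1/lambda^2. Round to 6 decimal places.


Fisher information for exponential: I(lambda) = 1/lambda^2.
lambda = 44, lambda^2 = 1936.
I = 1/1936 = 0.000517

0.000517


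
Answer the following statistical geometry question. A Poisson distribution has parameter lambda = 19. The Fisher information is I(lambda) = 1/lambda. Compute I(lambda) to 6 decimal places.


Fisher information for Poisson: I(lambda) = 1/lambda.
lambda = 19.
I(lambda) = 1/19 = 0.052632

0.052632


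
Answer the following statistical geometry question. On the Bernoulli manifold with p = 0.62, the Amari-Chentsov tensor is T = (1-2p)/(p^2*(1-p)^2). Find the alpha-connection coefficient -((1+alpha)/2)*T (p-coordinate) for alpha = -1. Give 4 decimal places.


Skewness (Amari-Chentsov) tensor: T = (1-2p)/(p^2*(1-p)^2).
p = 0.62, 1-2p = -0.24, p^2 = 0.3844, (1-p)^2 = 0.1444.
T = -0.24/(0.3844 * 0.1444) = -4.323751.
In the p-coordinate, Gamma^(alpha) = Gamma^(0) - (alpha/2)*T with Gamma^(0) = (1/2)*g'(p) = -T/2,
so Gamma^(alpha) = -((1+alpha)/2)*T.
alpha = -1, -(1+alpha)/2 = 0.0.
Gamma = 0.0 * -4.323751 = 0.0000

0.0000


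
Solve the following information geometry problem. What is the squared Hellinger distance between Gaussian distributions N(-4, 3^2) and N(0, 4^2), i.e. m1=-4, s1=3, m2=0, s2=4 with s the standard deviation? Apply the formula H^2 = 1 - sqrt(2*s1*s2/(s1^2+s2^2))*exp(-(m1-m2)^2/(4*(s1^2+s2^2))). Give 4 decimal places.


Squared Hellinger distance for Gaussians:
H^2 = 1 - sqrt(2*s1*s2/(s1^2+s2^2)) * exp(-(m1-m2)^2/(4*(s1^2+s2^2))).
s1^2 = 9, s2^2 = 16, s1^2+s2^2 = 25.
sqrt(2*3*4/(25)) = 0.979796.
(m1-m2)^2 = (-4)^2 = 16.
exp(-16/(4*25)) = exp(-0.16) = 0.852144.
H^2 = 1 - 0.979796*0.852144 = 0.1651

0.1651


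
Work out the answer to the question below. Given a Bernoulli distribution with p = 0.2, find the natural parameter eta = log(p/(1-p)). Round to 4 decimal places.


Natural parameter for Bernoulli: eta = log(p/(1-p)).
p = 0.2, 1-p = 0.8.
p/(1-p) = 0.25.
eta = log(0.25) = -1.3863

-1.3863


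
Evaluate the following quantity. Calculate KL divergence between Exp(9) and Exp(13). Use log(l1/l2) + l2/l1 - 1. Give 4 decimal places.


KL divergence for exponential family:
KL = log(l1/l2) + l2/l1 - 1.
log(9/13) = -0.367725.
13/9 = 1.444444.
KL = -0.367725 + 1.444444 - 1 = 0.0767

0.0767


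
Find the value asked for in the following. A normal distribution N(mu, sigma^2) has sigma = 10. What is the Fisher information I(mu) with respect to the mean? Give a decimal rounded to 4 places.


The Fisher information for the mean of a normal distribution is I(mu) = 1/sigma^2.
sigma = 10, so sigma^2 = 100.
I(mu) = 1/100 = 0.0100

0.0100


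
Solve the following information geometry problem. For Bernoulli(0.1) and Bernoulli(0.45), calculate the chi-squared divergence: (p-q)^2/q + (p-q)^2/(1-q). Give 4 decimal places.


Chi-squared divergence between Bernoulli distributions:
chi^2 = (p-q)^2/q + (p-q)^2/(1-q).
p = 0.1, q = 0.45, p-q = -0.35.
(p-q)^2 = 0.1225.
term1 = 0.1225/0.45 = 0.272222.
term2 = 0.1225/0.55 = 0.222727.
chi^2 = 0.272222 + 0.222727 = 0.4949

0.4949


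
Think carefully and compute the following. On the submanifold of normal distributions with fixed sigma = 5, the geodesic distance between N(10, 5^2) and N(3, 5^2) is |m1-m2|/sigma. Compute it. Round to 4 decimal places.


On the fixed-variance normal subfamily, geodesic distance = |m1-m2|/sigma.
|10 - 3| = 7.
sigma = 5.
d = 7/5 = 1.4000

1.4000


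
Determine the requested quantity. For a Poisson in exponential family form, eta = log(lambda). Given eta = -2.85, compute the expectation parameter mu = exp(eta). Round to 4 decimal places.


Expectation parameter for Poisson exponential family:
mu = exp(eta).
eta = -2.85.
mu = exp(-2.85) = 0.0578

0.0578


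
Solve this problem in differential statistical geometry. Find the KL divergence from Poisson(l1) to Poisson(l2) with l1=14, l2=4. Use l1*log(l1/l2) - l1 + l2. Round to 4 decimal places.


KL divergence for Poisson:
KL = l1*log(l1/l2) - l1 + l2.
l1 = 14, l2 = 4.
log(14/4) = 1.252763.
l1*log(l1/l2) = 14 * 1.252763 = 17.538682.
KL = 17.538682 - 14 + 4 = 7.5387

7.5387


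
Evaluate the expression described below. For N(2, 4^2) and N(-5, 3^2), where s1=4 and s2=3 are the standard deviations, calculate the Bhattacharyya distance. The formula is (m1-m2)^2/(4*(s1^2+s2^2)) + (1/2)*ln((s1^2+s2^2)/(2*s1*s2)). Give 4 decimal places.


Bhattacharyya distance between two Gaussians:
DB = (m1-m2)^2/(4*(s1^2+s2^2)) + (1/2)*ln((s1^2+s2^2)/(2*s1*s2)).
(m1-m2)^2 = (7)^2 = 49.
s1^2+s2^2 = 16 + 9 = 25.
term1 = 49/100 = 0.49.
term2 = 0.5*ln(25/24.0) = 0.020411.
DB = 0.49 + 0.020411 = 0.5104

0.5104


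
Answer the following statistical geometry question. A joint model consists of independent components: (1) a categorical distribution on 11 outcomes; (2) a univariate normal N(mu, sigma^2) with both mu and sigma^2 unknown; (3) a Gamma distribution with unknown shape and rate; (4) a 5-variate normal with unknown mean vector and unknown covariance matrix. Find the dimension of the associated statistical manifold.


The dimension of a statistical manifold equals the number of free
(independent) real parameters of the model. For a product of independent
blocks the parameter counts add.
- categorical on 11 outcomes (probabilities sum to 1): 11-1 = 10.
- normal (mu, sigma^2): 2.
- Gamma (shape, rate): 2.
- 5-variate normal: 5 (mean) + 5*6/2 = 15 (symmetric covariance) = 20.
Total = 10 + 2 + 2 + 20 = 34.
Dimension = 34

34


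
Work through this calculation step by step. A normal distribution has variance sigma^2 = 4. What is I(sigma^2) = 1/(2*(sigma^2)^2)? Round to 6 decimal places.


Fisher information for variance: I(sigma^2) = 1/(2*sigma^4).
sigma^2 = 4, so sigma^4 = 16.
I = 1/(2*16) = 1/32 = 0.031250

0.031250


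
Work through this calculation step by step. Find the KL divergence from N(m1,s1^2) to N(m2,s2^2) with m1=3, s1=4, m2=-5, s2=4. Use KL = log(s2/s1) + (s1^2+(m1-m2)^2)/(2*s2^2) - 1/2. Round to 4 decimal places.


KL divergence between normal distributions:
KL = log(s2/s1) + (s1^2 + (m1-m2)^2)/(2*s2^2) - 1/2.
log(4/4) = 0.0.
(4^2 + (3--5)^2)/(2*4^2) = (16 + 64)/32 = 2.5.
KL = 0.0 + 2.5 - 0.5 = 2.0000

2.0000


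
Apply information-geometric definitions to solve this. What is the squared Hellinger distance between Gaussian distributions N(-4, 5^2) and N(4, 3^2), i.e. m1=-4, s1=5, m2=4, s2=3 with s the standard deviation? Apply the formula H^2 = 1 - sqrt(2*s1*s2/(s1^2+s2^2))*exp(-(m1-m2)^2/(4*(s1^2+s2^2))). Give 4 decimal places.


Squared Hellinger distance for Gaussians:
H^2 = 1 - sqrt(2*s1*s2/(s1^2+s2^2)) * exp(-(m1-m2)^2/(4*(s1^2+s2^2))).
s1^2 = 25, s2^2 = 9, s1^2+s2^2 = 34.
sqrt(2*5*3/(34)) = 0.939336.
(m1-m2)^2 = (-8)^2 = 64.
exp(-64/(4*34)) = exp(-0.470588) = 0.624635.
H^2 = 1 - 0.939336*0.624635 = 0.4133

0.4133


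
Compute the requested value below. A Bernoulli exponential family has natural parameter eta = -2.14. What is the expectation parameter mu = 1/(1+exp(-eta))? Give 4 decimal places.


Dual coordinate (expectation parameter) for Bernoulli:
mu = 1/(1+exp(-eta)).
eta = -2.14.
exp(-eta) = exp(2.14) = 8.499438.
mu = 1/(1+8.499438) = 0.1053

0.1053


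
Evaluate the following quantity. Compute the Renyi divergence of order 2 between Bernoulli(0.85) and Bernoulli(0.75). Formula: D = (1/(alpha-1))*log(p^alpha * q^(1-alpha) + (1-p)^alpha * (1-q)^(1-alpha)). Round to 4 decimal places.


Renyi divergence of order alpha between Bernoulli distributions:
D = (1/(alpha-1))*log(p^alpha * q^(1-alpha) + (1-p)^alpha * (1-q)^(1-alpha)).
alpha = 2, p = 0.85, q = 0.75.
p^alpha * q^(1-alpha) = 0.85^2 * 0.75^-1 = 0.963333.
(1-p)^alpha * (1-q)^(1-alpha) = 0.15^2 * 0.25^-1 = 0.09.
sum = 0.963333 + 0.09 = 1.053333.
D = (1/1)*log(1.053333) = 0.0520

0.0520


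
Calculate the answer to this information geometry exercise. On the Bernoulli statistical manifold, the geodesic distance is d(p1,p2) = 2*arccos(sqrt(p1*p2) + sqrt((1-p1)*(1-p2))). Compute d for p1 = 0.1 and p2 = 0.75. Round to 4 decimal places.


Geodesic distance on Bernoulli manifold:
d(p1,p2) = 2*arccos(sqrt(p1*p2) + sqrt((1-p1)*(1-p2))).
sqrt(p1*p2) = sqrt(0.1*0.75) = 0.273861.
sqrt((1-p1)*(1-p2)) = sqrt(0.9*0.25) = 0.474342.
arg = 0.273861 + 0.474342 = 0.748203.
d = 2*arccos(0.748203) = 1.4509

1.4509


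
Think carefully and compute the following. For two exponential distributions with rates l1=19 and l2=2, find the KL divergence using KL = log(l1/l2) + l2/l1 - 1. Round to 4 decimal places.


KL divergence for exponential family:
KL = log(l1/l2) + l2/l1 - 1.
log(19/2) = 2.251292.
2/19 = 0.105263.
KL = 2.251292 + 0.105263 - 1 = 1.3566

1.3566
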